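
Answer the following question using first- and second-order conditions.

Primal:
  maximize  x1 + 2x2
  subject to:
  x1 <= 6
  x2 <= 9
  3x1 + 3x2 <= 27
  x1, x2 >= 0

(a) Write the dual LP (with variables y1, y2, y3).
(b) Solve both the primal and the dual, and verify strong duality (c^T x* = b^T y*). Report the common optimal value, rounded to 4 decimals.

The standard primal-dual pair for 'max c^T x s.t. A x <= b, x >= 0' is:
  Dual:  min b^T y  s.t.  A^T y >= c,  y >= 0.

So the dual LP is:
  minimize  6y1 + 9y2 + 27y3
  subject to:
    y1 + 3y3 >= 1
    y2 + 3y3 >= 2
    y1, y2, y3 >= 0

Solving the primal: x* = (0, 9).
  primal value c^T x* = 18.
Solving the dual: y* = (0, 0, 0.6667).
  dual value b^T y* = 18.
Strong duality: c^T x* = b^T y*. Confirmed.

18


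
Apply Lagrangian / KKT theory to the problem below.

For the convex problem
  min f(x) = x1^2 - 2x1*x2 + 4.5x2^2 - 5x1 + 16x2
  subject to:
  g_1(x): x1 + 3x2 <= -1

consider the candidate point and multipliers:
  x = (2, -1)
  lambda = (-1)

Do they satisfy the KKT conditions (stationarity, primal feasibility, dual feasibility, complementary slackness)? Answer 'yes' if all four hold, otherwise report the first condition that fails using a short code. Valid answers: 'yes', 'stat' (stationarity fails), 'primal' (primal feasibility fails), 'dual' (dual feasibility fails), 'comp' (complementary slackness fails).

Gradient of f: grad f(x) = Q x + c = (1, 3)
Constraint values g_i(x) = a_i^T x - b_i:
  g_1((2, -1)) = 0
Stationarity residual: grad f(x) + sum_i lambda_i a_i = (0, 0)
  -> stationarity OK
Primal feasibility (all g_i <= 0): OK
Dual feasibility (all lambda_i >= 0): FAILS
Complementary slackness (lambda_i * g_i(x) = 0 for all i): OK

Verdict: the first failing condition is dual_feasibility -> dual.

dual


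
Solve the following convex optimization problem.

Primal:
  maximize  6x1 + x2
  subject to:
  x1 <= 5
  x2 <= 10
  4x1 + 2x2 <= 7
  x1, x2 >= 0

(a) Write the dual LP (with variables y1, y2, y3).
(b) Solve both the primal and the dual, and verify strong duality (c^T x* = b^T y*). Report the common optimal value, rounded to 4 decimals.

The standard primal-dual pair for 'max c^T x s.t. A x <= b, x >= 0' is:
  Dual:  min b^T y  s.t.  A^T y >= c,  y >= 0.

So the dual LP is:
  minimize  5y1 + 10y2 + 7y3
  subject to:
    y1 + 4y3 >= 6
    y2 + 2y3 >= 1
    y1, y2, y3 >= 0

Solving the primal: x* = (1.75, 0).
  primal value c^T x* = 10.5.
Solving the dual: y* = (0, 0, 1.5).
  dual value b^T y* = 10.5.
Strong duality: c^T x* = b^T y*. Confirmed.

10.5


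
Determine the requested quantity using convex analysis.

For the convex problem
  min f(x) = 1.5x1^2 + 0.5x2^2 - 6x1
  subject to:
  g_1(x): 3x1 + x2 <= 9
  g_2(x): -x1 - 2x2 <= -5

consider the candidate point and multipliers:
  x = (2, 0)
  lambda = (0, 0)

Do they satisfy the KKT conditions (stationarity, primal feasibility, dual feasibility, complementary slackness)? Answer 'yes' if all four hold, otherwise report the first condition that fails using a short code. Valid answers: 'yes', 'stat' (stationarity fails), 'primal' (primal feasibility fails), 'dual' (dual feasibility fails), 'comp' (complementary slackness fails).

Gradient of f: grad f(x) = Q x + c = (0, 0)
Constraint values g_i(x) = a_i^T x - b_i:
  g_1((2, 0)) = -3
  g_2((2, 0)) = 3
Stationarity residual: grad f(x) + sum_i lambda_i a_i = (0, 0)
  -> stationarity OK
Primal feasibility (all g_i <= 0): FAILS
Dual feasibility (all lambda_i >= 0): OK
Complementary slackness (lambda_i * g_i(x) = 0 for all i): OK

Verdict: the first failing condition is primal_feasibility -> primal.

primal


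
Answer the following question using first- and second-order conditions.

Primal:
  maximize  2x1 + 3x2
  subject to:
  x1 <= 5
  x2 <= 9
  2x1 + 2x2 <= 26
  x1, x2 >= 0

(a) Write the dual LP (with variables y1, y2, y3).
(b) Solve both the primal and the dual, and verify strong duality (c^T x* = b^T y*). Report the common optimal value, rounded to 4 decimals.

The standard primal-dual pair for 'max c^T x s.t. A x <= b, x >= 0' is:
  Dual:  min b^T y  s.t.  A^T y >= c,  y >= 0.

So the dual LP is:
  minimize  5y1 + 9y2 + 26y3
  subject to:
    y1 + 2y3 >= 2
    y2 + 2y3 >= 3
    y1, y2, y3 >= 0

Solving the primal: x* = (4, 9).
  primal value c^T x* = 35.
Solving the dual: y* = (0, 1, 1).
  dual value b^T y* = 35.
Strong duality: c^T x* = b^T y*. Confirmed.

35


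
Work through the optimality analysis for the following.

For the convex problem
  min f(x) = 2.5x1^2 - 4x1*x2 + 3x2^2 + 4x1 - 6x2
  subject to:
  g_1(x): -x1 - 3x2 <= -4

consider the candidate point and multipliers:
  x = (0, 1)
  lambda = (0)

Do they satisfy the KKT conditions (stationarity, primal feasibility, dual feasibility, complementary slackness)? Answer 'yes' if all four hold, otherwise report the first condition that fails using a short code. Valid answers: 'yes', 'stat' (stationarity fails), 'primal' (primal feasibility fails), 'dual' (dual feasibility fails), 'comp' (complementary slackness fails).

Gradient of f: grad f(x) = Q x + c = (0, 0)
Constraint values g_i(x) = a_i^T x - b_i:
  g_1((0, 1)) = 1
Stationarity residual: grad f(x) + sum_i lambda_i a_i = (0, 0)
  -> stationarity OK
Primal feasibility (all g_i <= 0): FAILS
Dual feasibility (all lambda_i >= 0): OK
Complementary slackness (lambda_i * g_i(x) = 0 for all i): OK

Verdict: the first failing condition is primal_feasibility -> primal.

primal


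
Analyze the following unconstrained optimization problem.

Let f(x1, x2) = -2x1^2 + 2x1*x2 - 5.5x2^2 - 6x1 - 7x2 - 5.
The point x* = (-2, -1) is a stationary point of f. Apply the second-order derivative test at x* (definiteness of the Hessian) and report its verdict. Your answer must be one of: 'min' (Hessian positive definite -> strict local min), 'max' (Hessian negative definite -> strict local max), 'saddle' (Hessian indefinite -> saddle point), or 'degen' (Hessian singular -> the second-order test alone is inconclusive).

Compute the Hessian H = grad^2 f:
  H = [[-4, 2], [2, -11]]
Verify stationarity: grad f(x*) = H x* + g = (0, 0).
Eigenvalues of H: -11.5311, -3.4689.
Both eigenvalues < 0, so H is negative definite -> x* is a strict local max.

max


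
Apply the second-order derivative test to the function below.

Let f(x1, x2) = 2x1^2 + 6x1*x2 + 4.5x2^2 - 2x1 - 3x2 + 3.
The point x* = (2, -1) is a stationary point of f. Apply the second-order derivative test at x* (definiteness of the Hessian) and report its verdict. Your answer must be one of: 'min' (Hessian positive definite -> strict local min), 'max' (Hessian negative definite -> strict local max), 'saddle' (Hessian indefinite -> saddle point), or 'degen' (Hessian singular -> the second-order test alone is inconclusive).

Compute the Hessian H = grad^2 f:
  H = [[4, 6], [6, 9]]
Verify stationarity: grad f(x*) = H x* + g = (0, 0).
Eigenvalues of H: 0, 13.
H has a zero eigenvalue (singular; positive semidefinite but not definite), so H is neither positive definite, negative definite, nor indefinite. The second-order test alone is inconclusive -> degen.
(Indeed, f is constant along the null direction of H through x*, so x* is not a strict local extremum.)

degen


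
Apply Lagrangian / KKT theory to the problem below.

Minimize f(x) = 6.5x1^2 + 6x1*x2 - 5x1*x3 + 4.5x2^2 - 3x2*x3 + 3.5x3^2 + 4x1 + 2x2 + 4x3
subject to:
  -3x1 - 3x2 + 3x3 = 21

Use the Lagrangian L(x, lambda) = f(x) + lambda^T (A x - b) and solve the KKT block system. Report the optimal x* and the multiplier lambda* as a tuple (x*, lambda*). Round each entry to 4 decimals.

Form the Lagrangian:
  L(x, lambda) = (1/2) x^T Q x + c^T x + lambda^T (A x - b)
Stationarity (grad_x L = 0): Q x + c + A^T lambda = 0.
Primal feasibility: A x = b.

This gives the KKT block system:
  [ Q   A^T ] [ x     ]   [-c ]
  [ A    0  ] [ lambda ] = [ b ]

Solving the linear system:
  x*      = (-0.6667, -3.0667, 3.2667)
  lambda* = (-13.1333)
  f(x*)   = 140.0333

x* = (-0.6667, -3.0667, 3.2667), lambda* = (-13.1333)


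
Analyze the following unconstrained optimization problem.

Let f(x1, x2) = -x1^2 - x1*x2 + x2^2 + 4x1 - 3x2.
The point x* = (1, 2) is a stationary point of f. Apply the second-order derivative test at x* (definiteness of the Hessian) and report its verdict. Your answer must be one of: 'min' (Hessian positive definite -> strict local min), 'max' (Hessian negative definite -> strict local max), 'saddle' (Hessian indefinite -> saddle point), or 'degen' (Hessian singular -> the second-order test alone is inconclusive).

Compute the Hessian H = grad^2 f:
  H = [[-2, -1], [-1, 2]]
Verify stationarity: grad f(x*) = H x* + g = (0, 0).
Eigenvalues of H: -2.2361, 2.2361.
Eigenvalues have mixed signs, so H is indefinite -> x* is a saddle point.

saddle


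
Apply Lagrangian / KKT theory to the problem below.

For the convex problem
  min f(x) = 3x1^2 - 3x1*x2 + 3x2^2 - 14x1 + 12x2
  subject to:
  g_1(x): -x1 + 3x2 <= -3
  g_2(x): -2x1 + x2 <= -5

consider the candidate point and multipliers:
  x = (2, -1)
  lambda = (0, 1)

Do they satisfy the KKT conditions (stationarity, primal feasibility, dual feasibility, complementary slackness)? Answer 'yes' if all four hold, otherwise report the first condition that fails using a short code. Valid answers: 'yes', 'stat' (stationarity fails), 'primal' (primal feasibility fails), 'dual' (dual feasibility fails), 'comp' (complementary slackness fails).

Gradient of f: grad f(x) = Q x + c = (1, 0)
Constraint values g_i(x) = a_i^T x - b_i:
  g_1((2, -1)) = -2
  g_2((2, -1)) = 0
Stationarity residual: grad f(x) + sum_i lambda_i a_i = (-1, 1)
  -> stationarity FAILS
Primal feasibility (all g_i <= 0): OK
Dual feasibility (all lambda_i >= 0): OK
Complementary slackness (lambda_i * g_i(x) = 0 for all i): OK

Verdict: the first failing condition is stationarity -> stat.

stat


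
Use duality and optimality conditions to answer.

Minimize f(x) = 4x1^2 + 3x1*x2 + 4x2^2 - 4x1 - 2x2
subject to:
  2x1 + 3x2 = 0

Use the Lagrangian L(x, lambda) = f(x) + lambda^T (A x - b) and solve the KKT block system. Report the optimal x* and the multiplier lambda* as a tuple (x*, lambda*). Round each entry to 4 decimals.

Form the Lagrangian:
  L(x, lambda) = (1/2) x^T Q x + c^T x + lambda^T (A x - b)
Stationarity (grad_x L = 0): Q x + c + A^T lambda = 0.
Primal feasibility: A x = b.

This gives the KKT block system:
  [ Q   A^T ] [ x     ]   [-c ]
  [ A    0  ] [ lambda ] = [ b ]

Solving the linear system:
  x*      = (0.3529, -0.2353)
  lambda* = (0.9412)
  f(x*)   = -0.4706

x* = (0.3529, -0.2353), lambda* = (0.9412)


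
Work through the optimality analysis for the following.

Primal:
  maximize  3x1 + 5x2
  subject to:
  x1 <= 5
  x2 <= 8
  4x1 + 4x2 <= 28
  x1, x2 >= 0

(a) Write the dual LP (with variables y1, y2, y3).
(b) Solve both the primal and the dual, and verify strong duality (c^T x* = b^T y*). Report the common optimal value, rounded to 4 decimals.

The standard primal-dual pair for 'max c^T x s.t. A x <= b, x >= 0' is:
  Dual:  min b^T y  s.t.  A^T y >= c,  y >= 0.

So the dual LP is:
  minimize  5y1 + 8y2 + 28y3
  subject to:
    y1 + 4y3 >= 3
    y2 + 4y3 >= 5
    y1, y2, y3 >= 0

Solving the primal: x* = (0, 7).
  primal value c^T x* = 35.
Solving the dual: y* = (0, 0, 1.25).
  dual value b^T y* = 35.
Strong duality: c^T x* = b^T y*. Confirmed.

35


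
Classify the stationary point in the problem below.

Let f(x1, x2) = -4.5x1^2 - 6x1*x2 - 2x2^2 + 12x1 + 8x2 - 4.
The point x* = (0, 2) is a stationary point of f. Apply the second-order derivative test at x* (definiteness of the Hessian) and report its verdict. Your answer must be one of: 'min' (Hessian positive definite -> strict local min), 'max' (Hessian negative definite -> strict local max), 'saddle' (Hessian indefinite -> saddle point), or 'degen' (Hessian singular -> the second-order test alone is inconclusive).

Compute the Hessian H = grad^2 f:
  H = [[-9, -6], [-6, -4]]
Verify stationarity: grad f(x*) = H x* + g = (0, 0).
Eigenvalues of H: -13, 0.
H has a zero eigenvalue (singular; negative semidefinite but not definite), so H is neither positive definite, negative definite, nor indefinite. The second-order test alone is inconclusive -> degen.
(Indeed, f is constant along the null direction of H through x*, so x* is not a strict local extremum.)

degen


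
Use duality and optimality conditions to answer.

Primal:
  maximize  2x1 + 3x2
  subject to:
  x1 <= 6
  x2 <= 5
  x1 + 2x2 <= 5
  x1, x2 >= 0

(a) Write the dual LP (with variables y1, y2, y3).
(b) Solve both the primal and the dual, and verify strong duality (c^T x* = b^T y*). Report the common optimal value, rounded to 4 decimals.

The standard primal-dual pair for 'max c^T x s.t. A x <= b, x >= 0' is:
  Dual:  min b^T y  s.t.  A^T y >= c,  y >= 0.

So the dual LP is:
  minimize  6y1 + 5y2 + 5y3
  subject to:
    y1 + y3 >= 2
    y2 + 2y3 >= 3
    y1, y2, y3 >= 0

Solving the primal: x* = (5, 0).
  primal value c^T x* = 10.
Solving the dual: y* = (0, 0, 2).
  dual value b^T y* = 10.
Strong duality: c^T x* = b^T y*. Confirmed.

10


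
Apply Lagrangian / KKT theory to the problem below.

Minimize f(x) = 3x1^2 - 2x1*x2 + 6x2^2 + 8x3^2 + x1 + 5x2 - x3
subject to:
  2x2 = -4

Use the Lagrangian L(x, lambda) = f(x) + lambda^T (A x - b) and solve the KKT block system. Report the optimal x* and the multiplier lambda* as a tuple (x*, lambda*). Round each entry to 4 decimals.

Form the Lagrangian:
  L(x, lambda) = (1/2) x^T Q x + c^T x + lambda^T (A x - b)
Stationarity (grad_x L = 0): Q x + c + A^T lambda = 0.
Primal feasibility: A x = b.

This gives the KKT block system:
  [ Q   A^T ] [ x     ]   [-c ]
  [ A    0  ] [ lambda ] = [ b ]

Solving the linear system:
  x*      = (-0.8333, -2, 0.0625)
  lambda* = (8.6667)
  f(x*)   = 11.8854

x* = (-0.8333, -2, 0.0625), lambda* = (8.6667)


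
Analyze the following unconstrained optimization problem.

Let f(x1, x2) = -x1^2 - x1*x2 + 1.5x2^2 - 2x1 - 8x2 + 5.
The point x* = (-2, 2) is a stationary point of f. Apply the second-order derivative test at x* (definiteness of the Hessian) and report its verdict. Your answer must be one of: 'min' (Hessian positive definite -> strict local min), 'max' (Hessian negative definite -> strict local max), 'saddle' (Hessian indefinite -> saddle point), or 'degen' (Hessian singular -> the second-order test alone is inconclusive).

Compute the Hessian H = grad^2 f:
  H = [[-2, -1], [-1, 3]]
Verify stationarity: grad f(x*) = H x* + g = (0, 0).
Eigenvalues of H: -2.1926, 3.1926.
Eigenvalues have mixed signs, so H is indefinite -> x* is a saddle point.

saddle


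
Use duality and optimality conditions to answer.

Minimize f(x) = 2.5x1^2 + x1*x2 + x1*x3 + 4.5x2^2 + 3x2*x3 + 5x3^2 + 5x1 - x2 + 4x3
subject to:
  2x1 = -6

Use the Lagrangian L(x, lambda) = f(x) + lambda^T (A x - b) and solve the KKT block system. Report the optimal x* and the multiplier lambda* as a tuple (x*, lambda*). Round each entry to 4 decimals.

Form the Lagrangian:
  L(x, lambda) = (1/2) x^T Q x + c^T x + lambda^T (A x - b)
Stationarity (grad_x L = 0): Q x + c + A^T lambda = 0.
Primal feasibility: A x = b.

This gives the KKT block system:
  [ Q   A^T ] [ x     ]   [-c ]
  [ A    0  ] [ lambda ] = [ b ]

Solving the linear system:
  x*      = (-3, 0.5309, -0.2593)
  lambda* = (4.8642)
  f(x*)   = 6.3086

x* = (-3, 0.5309, -0.2593), lambda* = (4.8642)


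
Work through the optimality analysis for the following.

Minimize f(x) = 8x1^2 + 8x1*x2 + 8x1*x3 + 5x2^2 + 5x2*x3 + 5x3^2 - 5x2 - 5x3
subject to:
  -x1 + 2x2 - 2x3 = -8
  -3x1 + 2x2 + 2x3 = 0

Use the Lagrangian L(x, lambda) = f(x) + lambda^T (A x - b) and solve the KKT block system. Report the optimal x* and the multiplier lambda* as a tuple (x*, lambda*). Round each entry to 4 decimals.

Form the Lagrangian:
  L(x, lambda) = (1/2) x^T Q x + c^T x + lambda^T (A x - b)
Stationarity (grad_x L = 0): Q x + c + A^T lambda = 0.
Primal feasibility: A x = b.

This gives the KKT block system:
  [ Q   A^T ] [ x     ]   [-c ]
  [ A    0  ] [ lambda ] = [ b ]

Solving the linear system:
  x*      = (0.2174, -1.7826, 2.1087)
  lambda* = (4.8641, 0.4076)
  f(x*)   = 18.6413

x* = (0.2174, -1.7826, 2.1087), lambda* = (4.8641, 0.4076)


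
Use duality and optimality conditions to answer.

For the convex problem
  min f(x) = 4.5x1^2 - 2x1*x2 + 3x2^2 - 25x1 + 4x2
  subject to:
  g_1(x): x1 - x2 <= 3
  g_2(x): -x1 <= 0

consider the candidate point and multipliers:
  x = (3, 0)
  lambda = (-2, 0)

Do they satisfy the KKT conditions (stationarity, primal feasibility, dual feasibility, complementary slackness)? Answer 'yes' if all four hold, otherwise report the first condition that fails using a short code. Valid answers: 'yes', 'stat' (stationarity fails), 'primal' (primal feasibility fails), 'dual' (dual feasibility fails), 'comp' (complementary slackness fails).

Gradient of f: grad f(x) = Q x + c = (2, -2)
Constraint values g_i(x) = a_i^T x - b_i:
  g_1((3, 0)) = 0
  g_2((3, 0)) = -3
Stationarity residual: grad f(x) + sum_i lambda_i a_i = (0, 0)
  -> stationarity OK
Primal feasibility (all g_i <= 0): OK
Dual feasibility (all lambda_i >= 0): FAILS
Complementary slackness (lambda_i * g_i(x) = 0 for all i): OK

Verdict: the first failing condition is dual_feasibility -> dual.

dual


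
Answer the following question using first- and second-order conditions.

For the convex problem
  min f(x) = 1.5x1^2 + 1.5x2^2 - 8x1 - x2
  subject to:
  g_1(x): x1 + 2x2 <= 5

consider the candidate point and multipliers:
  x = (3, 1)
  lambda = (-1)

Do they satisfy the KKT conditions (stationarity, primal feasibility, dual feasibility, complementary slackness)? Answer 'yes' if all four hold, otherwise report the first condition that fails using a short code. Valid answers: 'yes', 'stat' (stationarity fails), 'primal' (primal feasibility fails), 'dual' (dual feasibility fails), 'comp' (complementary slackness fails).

Gradient of f: grad f(x) = Q x + c = (1, 2)
Constraint values g_i(x) = a_i^T x - b_i:
  g_1((3, 1)) = 0
Stationarity residual: grad f(x) + sum_i lambda_i a_i = (0, 0)
  -> stationarity OK
Primal feasibility (all g_i <= 0): OK
Dual feasibility (all lambda_i >= 0): FAILS
Complementary slackness (lambda_i * g_i(x) = 0 for all i): OK

Verdict: the first failing condition is dual_feasibility -> dual.

dual


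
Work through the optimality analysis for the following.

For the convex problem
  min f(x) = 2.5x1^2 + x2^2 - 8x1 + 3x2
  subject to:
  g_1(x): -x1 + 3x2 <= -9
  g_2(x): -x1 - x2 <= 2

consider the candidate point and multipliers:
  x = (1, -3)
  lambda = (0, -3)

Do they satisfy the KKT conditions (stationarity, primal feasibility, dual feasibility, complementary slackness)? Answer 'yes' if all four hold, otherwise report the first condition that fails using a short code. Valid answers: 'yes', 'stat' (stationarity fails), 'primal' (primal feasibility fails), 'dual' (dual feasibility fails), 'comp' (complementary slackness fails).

Gradient of f: grad f(x) = Q x + c = (-3, -3)
Constraint values g_i(x) = a_i^T x - b_i:
  g_1((1, -3)) = -1
  g_2((1, -3)) = 0
Stationarity residual: grad f(x) + sum_i lambda_i a_i = (0, 0)
  -> stationarity OK
Primal feasibility (all g_i <= 0): OK
Dual feasibility (all lambda_i >= 0): FAILS
Complementary slackness (lambda_i * g_i(x) = 0 for all i): OK

Verdict: the first failing condition is dual_feasibility -> dual.

dual


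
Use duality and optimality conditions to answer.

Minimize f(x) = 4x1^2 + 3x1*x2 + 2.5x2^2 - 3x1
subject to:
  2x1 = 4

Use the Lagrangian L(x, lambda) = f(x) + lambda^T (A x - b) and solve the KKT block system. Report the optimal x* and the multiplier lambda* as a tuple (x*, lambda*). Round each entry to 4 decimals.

Form the Lagrangian:
  L(x, lambda) = (1/2) x^T Q x + c^T x + lambda^T (A x - b)
Stationarity (grad_x L = 0): Q x + c + A^T lambda = 0.
Primal feasibility: A x = b.

This gives the KKT block system:
  [ Q   A^T ] [ x     ]   [-c ]
  [ A    0  ] [ lambda ] = [ b ]

Solving the linear system:
  x*      = (2, -1.2)
  lambda* = (-4.7)
  f(x*)   = 6.4

x* = (2, -1.2), lambda* = (-4.7)


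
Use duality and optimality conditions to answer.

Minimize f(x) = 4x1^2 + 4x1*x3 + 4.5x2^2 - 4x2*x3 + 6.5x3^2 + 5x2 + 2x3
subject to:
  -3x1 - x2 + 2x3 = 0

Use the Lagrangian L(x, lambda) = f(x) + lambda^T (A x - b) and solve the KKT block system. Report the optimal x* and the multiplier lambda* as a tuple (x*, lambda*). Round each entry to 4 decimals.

Form the Lagrangian:
  L(x, lambda) = (1/2) x^T Q x + c^T x + lambda^T (A x - b)
Stationarity (grad_x L = 0): Q x + c + A^T lambda = 0.
Primal feasibility: A x = b.

This gives the KKT block system:
  [ Q   A^T ] [ x     ]   [-c ]
  [ A    0  ] [ lambda ] = [ b ]

Solving the linear system:
  x*      = (0.0261, -0.7455, -0.3336)
  lambda* = (-0.3751)
  f(x*)   = -2.1973

x* = (0.0261, -0.7455, -0.3336), lambda* = (-0.3751)


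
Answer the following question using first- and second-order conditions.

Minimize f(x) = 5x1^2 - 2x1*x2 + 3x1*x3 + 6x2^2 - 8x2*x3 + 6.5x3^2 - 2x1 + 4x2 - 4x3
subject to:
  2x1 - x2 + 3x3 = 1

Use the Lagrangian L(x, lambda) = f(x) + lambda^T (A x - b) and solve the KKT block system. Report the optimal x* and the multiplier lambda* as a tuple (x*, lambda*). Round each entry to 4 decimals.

Form the Lagrangian:
  L(x, lambda) = (1/2) x^T Q x + c^T x + lambda^T (A x - b)
Stationarity (grad_x L = 0): Q x + c + A^T lambda = 0.
Primal feasibility: A x = b.

This gives the KKT block system:
  [ Q   A^T ] [ x     ]   [-c ]
  [ A    0  ] [ lambda ] = [ b ]

Solving the linear system:
  x*      = (0.1284, -0.201, 0.1807)
  lambda* = (-0.1141)
  f(x*)   = -0.8347

x* = (0.1284, -0.201, 0.1807), lambda* = (-0.1141)


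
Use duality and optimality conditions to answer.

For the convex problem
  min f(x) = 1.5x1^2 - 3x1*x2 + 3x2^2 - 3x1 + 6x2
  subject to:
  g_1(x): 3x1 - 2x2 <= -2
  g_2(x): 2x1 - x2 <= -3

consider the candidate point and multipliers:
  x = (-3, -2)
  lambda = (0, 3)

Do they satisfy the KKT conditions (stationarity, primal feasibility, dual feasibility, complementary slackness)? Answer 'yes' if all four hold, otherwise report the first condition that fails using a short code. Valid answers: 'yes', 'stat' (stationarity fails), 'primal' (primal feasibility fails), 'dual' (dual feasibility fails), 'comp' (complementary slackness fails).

Gradient of f: grad f(x) = Q x + c = (-6, 3)
Constraint values g_i(x) = a_i^T x - b_i:
  g_1((-3, -2)) = -3
  g_2((-3, -2)) = -1
Stationarity residual: grad f(x) + sum_i lambda_i a_i = (0, 0)
  -> stationarity OK
Primal feasibility (all g_i <= 0): OK
Dual feasibility (all lambda_i >= 0): OK
Complementary slackness (lambda_i * g_i(x) = 0 for all i): FAILS

Verdict: the first failing condition is complementary_slackness -> comp.

comp


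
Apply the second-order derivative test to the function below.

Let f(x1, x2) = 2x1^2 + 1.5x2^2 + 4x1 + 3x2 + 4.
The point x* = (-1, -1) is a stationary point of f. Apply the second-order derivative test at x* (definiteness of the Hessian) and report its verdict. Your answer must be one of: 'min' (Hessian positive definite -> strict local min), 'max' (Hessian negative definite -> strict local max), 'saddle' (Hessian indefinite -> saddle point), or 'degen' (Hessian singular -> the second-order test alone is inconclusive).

Compute the Hessian H = grad^2 f:
  H = [[4, 0], [0, 3]]
Verify stationarity: grad f(x*) = H x* + g = (0, 0).
Eigenvalues of H: 3, 4.
Both eigenvalues > 0, so H is positive definite -> x* is a strict local min.

min


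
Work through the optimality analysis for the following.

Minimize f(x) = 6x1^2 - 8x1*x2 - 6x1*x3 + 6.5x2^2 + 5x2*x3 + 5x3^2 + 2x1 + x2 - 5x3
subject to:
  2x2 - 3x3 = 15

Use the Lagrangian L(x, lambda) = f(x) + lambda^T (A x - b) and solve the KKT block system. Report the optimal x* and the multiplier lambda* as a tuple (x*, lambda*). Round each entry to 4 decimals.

Form the Lagrangian:
  L(x, lambda) = (1/2) x^T Q x + c^T x + lambda^T (A x - b)
Stationarity (grad_x L = 0): Q x + c + A^T lambda = 0.
Primal feasibility: A x = b.

This gives the KKT block system:
  [ Q   A^T ] [ x     ]   [-c ]
  [ A    0  ] [ lambda ] = [ b ]

Solving the linear system:
  x*      = (-0.2997, 2.367, -3.422)
  lambda* = (-8.5291)
  f(x*)   = 73.4067

x* = (-0.2997, 2.367, -3.422), lambda* = (-8.5291)


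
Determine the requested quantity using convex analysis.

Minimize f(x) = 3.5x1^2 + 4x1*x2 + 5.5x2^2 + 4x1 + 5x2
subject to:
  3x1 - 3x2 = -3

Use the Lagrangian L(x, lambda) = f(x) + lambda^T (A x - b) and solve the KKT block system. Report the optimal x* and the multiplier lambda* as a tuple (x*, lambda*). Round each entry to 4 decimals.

Form the Lagrangian:
  L(x, lambda) = (1/2) x^T Q x + c^T x + lambda^T (A x - b)
Stationarity (grad_x L = 0): Q x + c + A^T lambda = 0.
Primal feasibility: A x = b.

This gives the KKT block system:
  [ Q   A^T ] [ x     ]   [-c ]
  [ A    0  ] [ lambda ] = [ b ]

Solving the linear system:
  x*      = (-0.9231, 0.0769)
  lambda* = (0.7179)
  f(x*)   = -0.5769

x* = (-0.9231, 0.0769), lambda* = (0.7179)


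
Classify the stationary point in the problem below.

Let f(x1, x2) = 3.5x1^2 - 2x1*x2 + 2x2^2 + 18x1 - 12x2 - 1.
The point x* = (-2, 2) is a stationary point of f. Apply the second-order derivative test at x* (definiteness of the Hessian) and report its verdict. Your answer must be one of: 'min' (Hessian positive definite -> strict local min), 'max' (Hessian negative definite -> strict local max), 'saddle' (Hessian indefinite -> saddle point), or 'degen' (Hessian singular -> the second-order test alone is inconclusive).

Compute the Hessian H = grad^2 f:
  H = [[7, -2], [-2, 4]]
Verify stationarity: grad f(x*) = H x* + g = (0, 0).
Eigenvalues of H: 3, 8.
Both eigenvalues > 0, so H is positive definite -> x* is a strict local min.

min


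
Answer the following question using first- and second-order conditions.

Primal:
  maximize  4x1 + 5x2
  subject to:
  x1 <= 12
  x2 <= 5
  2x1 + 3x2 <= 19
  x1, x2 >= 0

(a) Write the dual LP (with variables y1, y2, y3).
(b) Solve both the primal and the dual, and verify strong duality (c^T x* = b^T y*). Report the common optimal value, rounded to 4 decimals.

The standard primal-dual pair for 'max c^T x s.t. A x <= b, x >= 0' is:
  Dual:  min b^T y  s.t.  A^T y >= c,  y >= 0.

So the dual LP is:
  minimize  12y1 + 5y2 + 19y3
  subject to:
    y1 + 2y3 >= 4
    y2 + 3y3 >= 5
    y1, y2, y3 >= 0

Solving the primal: x* = (9.5, 0).
  primal value c^T x* = 38.
Solving the dual: y* = (0, 0, 2).
  dual value b^T y* = 38.
Strong duality: c^T x* = b^T y*. Confirmed.

38


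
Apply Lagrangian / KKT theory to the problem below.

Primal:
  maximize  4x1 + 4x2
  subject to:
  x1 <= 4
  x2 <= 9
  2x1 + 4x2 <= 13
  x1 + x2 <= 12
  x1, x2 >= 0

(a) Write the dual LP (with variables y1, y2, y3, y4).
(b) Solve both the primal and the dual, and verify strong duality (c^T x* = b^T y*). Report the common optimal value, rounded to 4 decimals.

The standard primal-dual pair for 'max c^T x s.t. A x <= b, x >= 0' is:
  Dual:  min b^T y  s.t.  A^T y >= c,  y >= 0.

So the dual LP is:
  minimize  4y1 + 9y2 + 13y3 + 12y4
  subject to:
    y1 + 2y3 + y4 >= 4
    y2 + 4y3 + y4 >= 4
    y1, y2, y3, y4 >= 0

Solving the primal: x* = (4, 1.25).
  primal value c^T x* = 21.
Solving the dual: y* = (2, 0, 1, 0).
  dual value b^T y* = 21.
Strong duality: c^T x* = b^T y*. Confirmed.

21


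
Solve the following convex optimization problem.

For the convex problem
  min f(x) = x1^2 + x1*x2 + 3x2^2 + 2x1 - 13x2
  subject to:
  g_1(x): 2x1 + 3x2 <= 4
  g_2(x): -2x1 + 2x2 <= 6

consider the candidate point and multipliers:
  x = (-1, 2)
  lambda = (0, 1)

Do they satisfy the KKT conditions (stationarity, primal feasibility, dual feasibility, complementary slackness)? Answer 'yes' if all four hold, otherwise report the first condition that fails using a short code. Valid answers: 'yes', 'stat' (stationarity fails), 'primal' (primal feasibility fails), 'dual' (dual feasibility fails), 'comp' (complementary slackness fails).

Gradient of f: grad f(x) = Q x + c = (2, -2)
Constraint values g_i(x) = a_i^T x - b_i:
  g_1((-1, 2)) = 0
  g_2((-1, 2)) = 0
Stationarity residual: grad f(x) + sum_i lambda_i a_i = (0, 0)
  -> stationarity OK
Primal feasibility (all g_i <= 0): OK
Dual feasibility (all lambda_i >= 0): OK
Complementary slackness (lambda_i * g_i(x) = 0 for all i): OK

Verdict: yes, KKT holds.

yes


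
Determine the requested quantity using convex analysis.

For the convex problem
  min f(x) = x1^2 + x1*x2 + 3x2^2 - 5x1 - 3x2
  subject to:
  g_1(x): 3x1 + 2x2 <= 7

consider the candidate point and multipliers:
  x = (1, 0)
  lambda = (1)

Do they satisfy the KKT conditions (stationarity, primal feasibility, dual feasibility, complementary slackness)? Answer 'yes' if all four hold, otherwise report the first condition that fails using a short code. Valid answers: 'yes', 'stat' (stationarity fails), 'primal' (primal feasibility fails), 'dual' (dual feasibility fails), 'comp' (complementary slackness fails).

Gradient of f: grad f(x) = Q x + c = (-3, -2)
Constraint values g_i(x) = a_i^T x - b_i:
  g_1((1, 0)) = -4
Stationarity residual: grad f(x) + sum_i lambda_i a_i = (0, 0)
  -> stationarity OK
Primal feasibility (all g_i <= 0): OK
Dual feasibility (all lambda_i >= 0): OK
Complementary slackness (lambda_i * g_i(x) = 0 for all i): FAILS

Verdict: the first failing condition is complementary_slackness -> comp.

comp


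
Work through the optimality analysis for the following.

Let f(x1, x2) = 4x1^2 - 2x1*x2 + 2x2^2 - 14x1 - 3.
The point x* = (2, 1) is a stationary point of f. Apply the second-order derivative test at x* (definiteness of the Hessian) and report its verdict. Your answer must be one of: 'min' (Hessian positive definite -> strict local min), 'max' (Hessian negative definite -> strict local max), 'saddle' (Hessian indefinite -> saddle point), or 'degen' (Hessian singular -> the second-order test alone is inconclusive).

Compute the Hessian H = grad^2 f:
  H = [[8, -2], [-2, 4]]
Verify stationarity: grad f(x*) = H x* + g = (0, 0).
Eigenvalues of H: 3.1716, 8.8284.
Both eigenvalues > 0, so H is positive definite -> x* is a strict local min.

min


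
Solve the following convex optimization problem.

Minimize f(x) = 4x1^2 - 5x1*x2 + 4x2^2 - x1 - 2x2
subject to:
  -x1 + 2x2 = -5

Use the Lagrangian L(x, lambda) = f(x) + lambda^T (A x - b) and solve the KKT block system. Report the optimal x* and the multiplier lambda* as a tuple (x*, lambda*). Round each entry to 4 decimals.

Form the Lagrangian:
  L(x, lambda) = (1/2) x^T Q x + c^T x + lambda^T (A x - b)
Stationarity (grad_x L = 0): Q x + c + A^T lambda = 0.
Primal feasibility: A x = b.

This gives the KKT block system:
  [ Q   A^T ] [ x     ]   [-c ]
  [ A    0  ] [ lambda ] = [ b ]

Solving the linear system:
  x*      = (-0.1, -2.55)
  lambda* = (10.95)
  f(x*)   = 29.975

x* = (-0.1, -2.55), lambda* = (10.95)


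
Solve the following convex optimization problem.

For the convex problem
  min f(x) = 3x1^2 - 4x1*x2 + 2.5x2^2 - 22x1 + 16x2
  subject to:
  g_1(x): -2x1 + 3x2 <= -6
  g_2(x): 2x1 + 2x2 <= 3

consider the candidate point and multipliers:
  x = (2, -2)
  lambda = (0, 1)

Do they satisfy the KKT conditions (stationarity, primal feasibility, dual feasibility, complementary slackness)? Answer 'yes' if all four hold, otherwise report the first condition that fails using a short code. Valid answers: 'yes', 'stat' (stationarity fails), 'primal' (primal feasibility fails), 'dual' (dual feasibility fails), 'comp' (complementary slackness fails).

Gradient of f: grad f(x) = Q x + c = (-2, -2)
Constraint values g_i(x) = a_i^T x - b_i:
  g_1((2, -2)) = -4
  g_2((2, -2)) = -3
Stationarity residual: grad f(x) + sum_i lambda_i a_i = (0, 0)
  -> stationarity OK
Primal feasibility (all g_i <= 0): OK
Dual feasibility (all lambda_i >= 0): OK
Complementary slackness (lambda_i * g_i(x) = 0 for all i): FAILS

Verdict: the first failing condition is complementary_slackness -> comp.

comp


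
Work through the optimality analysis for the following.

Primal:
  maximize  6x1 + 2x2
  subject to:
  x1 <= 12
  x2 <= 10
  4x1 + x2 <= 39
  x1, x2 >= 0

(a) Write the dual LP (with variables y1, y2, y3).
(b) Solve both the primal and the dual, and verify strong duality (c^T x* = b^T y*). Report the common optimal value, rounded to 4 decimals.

The standard primal-dual pair for 'max c^T x s.t. A x <= b, x >= 0' is:
  Dual:  min b^T y  s.t.  A^T y >= c,  y >= 0.

So the dual LP is:
  minimize  12y1 + 10y2 + 39y3
  subject to:
    y1 + 4y3 >= 6
    y2 + y3 >= 2
    y1, y2, y3 >= 0

Solving the primal: x* = (7.25, 10).
  primal value c^T x* = 63.5.
Solving the dual: y* = (0, 0.5, 1.5).
  dual value b^T y* = 63.5.
Strong duality: c^T x* = b^T y*. Confirmed.

63.5


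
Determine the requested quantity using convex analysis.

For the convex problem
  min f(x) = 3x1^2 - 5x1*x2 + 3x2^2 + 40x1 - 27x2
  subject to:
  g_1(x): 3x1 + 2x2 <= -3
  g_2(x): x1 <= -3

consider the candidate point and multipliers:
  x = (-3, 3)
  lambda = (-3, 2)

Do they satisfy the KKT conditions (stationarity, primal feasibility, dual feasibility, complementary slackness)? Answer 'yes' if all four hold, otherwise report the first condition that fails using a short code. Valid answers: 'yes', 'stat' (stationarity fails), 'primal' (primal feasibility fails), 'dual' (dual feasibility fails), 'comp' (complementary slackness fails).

Gradient of f: grad f(x) = Q x + c = (7, 6)
Constraint values g_i(x) = a_i^T x - b_i:
  g_1((-3, 3)) = 0
  g_2((-3, 3)) = 0
Stationarity residual: grad f(x) + sum_i lambda_i a_i = (0, 0)
  -> stationarity OK
Primal feasibility (all g_i <= 0): OK
Dual feasibility (all lambda_i >= 0): FAILS
Complementary slackness (lambda_i * g_i(x) = 0 for all i): OK

Verdict: the first failing condition is dual_feasibility -> dual.

dual


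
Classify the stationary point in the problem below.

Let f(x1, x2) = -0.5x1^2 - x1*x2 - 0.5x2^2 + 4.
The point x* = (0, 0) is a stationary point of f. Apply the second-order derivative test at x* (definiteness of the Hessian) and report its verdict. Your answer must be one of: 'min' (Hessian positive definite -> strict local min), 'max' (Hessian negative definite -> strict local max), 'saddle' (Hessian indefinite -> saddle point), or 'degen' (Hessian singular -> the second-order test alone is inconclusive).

Compute the Hessian H = grad^2 f:
  H = [[-1, -1], [-1, -1]]
Verify stationarity: grad f(x*) = H x* + g = (0, 0).
Eigenvalues of H: -2, 0.
H has a zero eigenvalue (singular; negative semidefinite but not definite), so H is neither positive definite, negative definite, nor indefinite. The second-order test alone is inconclusive -> degen.
(Indeed, f is constant along the null direction of H through x*, so x* is not a strict local extremum.)

degen


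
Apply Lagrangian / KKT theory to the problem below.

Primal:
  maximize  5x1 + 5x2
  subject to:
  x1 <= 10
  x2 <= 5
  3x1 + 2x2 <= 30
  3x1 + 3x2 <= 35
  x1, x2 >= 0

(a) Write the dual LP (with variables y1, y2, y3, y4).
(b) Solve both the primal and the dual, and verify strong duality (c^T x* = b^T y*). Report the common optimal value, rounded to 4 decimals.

The standard primal-dual pair for 'max c^T x s.t. A x <= b, x >= 0' is:
  Dual:  min b^T y  s.t.  A^T y >= c,  y >= 0.

So the dual LP is:
  minimize  10y1 + 5y2 + 30y3 + 35y4
  subject to:
    y1 + 3y3 + 3y4 >= 5
    y2 + 2y3 + 3y4 >= 5
    y1, y2, y3, y4 >= 0

Solving the primal: x* = (6.6667, 5).
  primal value c^T x* = 58.3333.
Solving the dual: y* = (0, 0, 0, 1.6667).
  dual value b^T y* = 58.3333.
Strong duality: c^T x* = b^T y*. Confirmed.

58.3333


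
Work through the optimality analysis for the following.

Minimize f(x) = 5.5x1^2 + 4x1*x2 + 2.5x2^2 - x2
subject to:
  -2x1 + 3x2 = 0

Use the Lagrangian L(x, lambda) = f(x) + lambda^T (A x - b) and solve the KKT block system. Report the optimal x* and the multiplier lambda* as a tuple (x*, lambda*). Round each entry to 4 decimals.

Form the Lagrangian:
  L(x, lambda) = (1/2) x^T Q x + c^T x + lambda^T (A x - b)
Stationarity (grad_x L = 0): Q x + c + A^T lambda = 0.
Primal feasibility: A x = b.

This gives the KKT block system:
  [ Q   A^T ] [ x     ]   [-c ]
  [ A    0  ] [ lambda ] = [ b ]

Solving the linear system:
  x*      = (0.0359, 0.024)
  lambda* = (0.2455)
  f(x*)   = -0.012

x* = (0.0359, 0.024), lambda* = (0.2455)


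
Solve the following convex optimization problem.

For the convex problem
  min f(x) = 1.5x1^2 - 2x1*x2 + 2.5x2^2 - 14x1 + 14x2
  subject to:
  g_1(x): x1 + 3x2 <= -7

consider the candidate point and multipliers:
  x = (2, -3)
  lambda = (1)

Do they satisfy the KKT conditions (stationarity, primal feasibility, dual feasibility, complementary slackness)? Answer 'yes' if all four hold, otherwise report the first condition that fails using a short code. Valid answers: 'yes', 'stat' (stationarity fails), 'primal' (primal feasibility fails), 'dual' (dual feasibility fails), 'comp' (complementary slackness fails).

Gradient of f: grad f(x) = Q x + c = (-2, -5)
Constraint values g_i(x) = a_i^T x - b_i:
  g_1((2, -3)) = 0
Stationarity residual: grad f(x) + sum_i lambda_i a_i = (-1, -2)
  -> stationarity FAILS
Primal feasibility (all g_i <= 0): OK
Dual feasibility (all lambda_i >= 0): OK
Complementary slackness (lambda_i * g_i(x) = 0 for all i): OK

Verdict: the first failing condition is stationarity -> stat.

stat


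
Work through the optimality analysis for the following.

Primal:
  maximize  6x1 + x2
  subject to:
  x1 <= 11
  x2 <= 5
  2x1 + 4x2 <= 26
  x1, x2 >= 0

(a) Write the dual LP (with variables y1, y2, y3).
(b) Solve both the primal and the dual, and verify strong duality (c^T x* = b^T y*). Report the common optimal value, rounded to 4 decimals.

The standard primal-dual pair for 'max c^T x s.t. A x <= b, x >= 0' is:
  Dual:  min b^T y  s.t.  A^T y >= c,  y >= 0.

So the dual LP is:
  minimize  11y1 + 5y2 + 26y3
  subject to:
    y1 + 2y3 >= 6
    y2 + 4y3 >= 1
    y1, y2, y3 >= 0

Solving the primal: x* = (11, 1).
  primal value c^T x* = 67.
Solving the dual: y* = (5.5, 0, 0.25).
  dual value b^T y* = 67.
Strong duality: c^T x* = b^T y*. Confirmed.

67


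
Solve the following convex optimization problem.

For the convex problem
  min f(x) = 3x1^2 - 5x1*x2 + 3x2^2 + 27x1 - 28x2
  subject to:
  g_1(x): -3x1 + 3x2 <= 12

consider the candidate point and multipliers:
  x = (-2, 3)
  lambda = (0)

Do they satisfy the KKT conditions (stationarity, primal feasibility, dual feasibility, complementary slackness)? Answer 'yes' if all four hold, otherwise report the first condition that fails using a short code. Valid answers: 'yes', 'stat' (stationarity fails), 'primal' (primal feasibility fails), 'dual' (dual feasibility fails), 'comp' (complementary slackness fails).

Gradient of f: grad f(x) = Q x + c = (0, 0)
Constraint values g_i(x) = a_i^T x - b_i:
  g_1((-2, 3)) = 3
Stationarity residual: grad f(x) + sum_i lambda_i a_i = (0, 0)
  -> stationarity OK
Primal feasibility (all g_i <= 0): FAILS
Dual feasibility (all lambda_i >= 0): OK
Complementary slackness (lambda_i * g_i(x) = 0 for all i): OK

Verdict: the first failing condition is primal_feasibility -> primal.

primal


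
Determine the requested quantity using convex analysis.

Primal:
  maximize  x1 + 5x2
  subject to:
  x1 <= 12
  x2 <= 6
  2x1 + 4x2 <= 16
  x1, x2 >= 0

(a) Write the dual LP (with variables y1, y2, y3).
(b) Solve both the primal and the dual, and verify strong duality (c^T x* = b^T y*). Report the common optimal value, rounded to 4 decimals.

The standard primal-dual pair for 'max c^T x s.t. A x <= b, x >= 0' is:
  Dual:  min b^T y  s.t.  A^T y >= c,  y >= 0.

So the dual LP is:
  minimize  12y1 + 6y2 + 16y3
  subject to:
    y1 + 2y3 >= 1
    y2 + 4y3 >= 5
    y1, y2, y3 >= 0

Solving the primal: x* = (0, 4).
  primal value c^T x* = 20.
Solving the dual: y* = (0, 0, 1.25).
  dual value b^T y* = 20.
Strong duality: c^T x* = b^T y*. Confirmed.

20


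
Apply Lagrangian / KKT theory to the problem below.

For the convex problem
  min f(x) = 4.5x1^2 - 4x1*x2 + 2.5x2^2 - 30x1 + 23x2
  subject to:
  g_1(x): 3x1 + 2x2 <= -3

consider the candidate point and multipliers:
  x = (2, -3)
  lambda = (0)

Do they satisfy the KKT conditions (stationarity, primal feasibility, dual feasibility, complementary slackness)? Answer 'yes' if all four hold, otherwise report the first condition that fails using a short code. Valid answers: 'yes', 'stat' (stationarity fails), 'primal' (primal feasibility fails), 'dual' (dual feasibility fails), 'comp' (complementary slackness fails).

Gradient of f: grad f(x) = Q x + c = (0, 0)
Constraint values g_i(x) = a_i^T x - b_i:
  g_1((2, -3)) = 3
Stationarity residual: grad f(x) + sum_i lambda_i a_i = (0, 0)
  -> stationarity OK
Primal feasibility (all g_i <= 0): FAILS
Dual feasibility (all lambda_i >= 0): OK
Complementary slackness (lambda_i * g_i(x) = 0 for all i): OK

Verdict: the first failing condition is primal_feasibility -> primal.

primal
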